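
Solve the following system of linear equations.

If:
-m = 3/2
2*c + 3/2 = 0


Then:
c = -3/4
m = -3/2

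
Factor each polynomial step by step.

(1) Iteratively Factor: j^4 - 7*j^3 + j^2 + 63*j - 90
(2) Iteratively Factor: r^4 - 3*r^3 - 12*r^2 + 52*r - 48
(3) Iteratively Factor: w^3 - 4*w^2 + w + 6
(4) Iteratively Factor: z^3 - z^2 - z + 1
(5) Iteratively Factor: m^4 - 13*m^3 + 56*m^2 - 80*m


(1) = (j - 5)*(j^3 - 2*j^2 - 9*j + 18) = (j - 5)*(j + 3)*(j^2 - 5*j + 6) = (j - 5)*(j - 2)*(j + 3)*(j - 3)
(2) = (r - 2)*(r^3 - r^2 - 14*r + 24) = (r - 2)^2*(r^2 + r - 12) = (r - 3)*(r - 2)^2*(r + 4)
(3) = (w - 3)*(w^2 - w - 2) = (w - 3)*(w + 1)*(w - 2)
(4) = (z - 1)*(z^2 - 1) = (z - 1)*(z + 1)*(z - 1)
(5) = (m - 5)*(m^3 - 8*m^2 + 16*m) = (m - 5)*(m - 4)*(m^2 - 4*m) = (m - 5)*(m - 4)^2*(m)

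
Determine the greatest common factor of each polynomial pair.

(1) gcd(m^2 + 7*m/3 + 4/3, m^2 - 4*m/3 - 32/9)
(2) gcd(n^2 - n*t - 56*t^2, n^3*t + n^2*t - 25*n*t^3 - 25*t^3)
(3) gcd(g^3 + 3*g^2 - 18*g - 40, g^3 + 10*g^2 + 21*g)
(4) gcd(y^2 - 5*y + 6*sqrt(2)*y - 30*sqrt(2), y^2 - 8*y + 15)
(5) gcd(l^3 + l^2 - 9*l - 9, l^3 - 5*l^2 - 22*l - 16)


(1) = gcd((m + 1)*(m + 4/3), (m - 8/3)*(m + 4/3)) = m + 4/3
(2) = gcd((n - 8*t)*(n + 7*t), (n - 5*t)*(n + 5*t)*(n*t + t)) = 1
(3) = 1
(4) = y - 5
(5) = l + 1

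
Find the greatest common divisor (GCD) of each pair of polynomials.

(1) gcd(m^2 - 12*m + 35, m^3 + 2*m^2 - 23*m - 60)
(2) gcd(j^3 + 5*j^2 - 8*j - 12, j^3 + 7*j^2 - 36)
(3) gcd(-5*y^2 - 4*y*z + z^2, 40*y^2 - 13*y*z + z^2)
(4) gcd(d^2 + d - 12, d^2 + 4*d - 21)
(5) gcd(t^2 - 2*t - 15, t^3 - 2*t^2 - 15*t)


(1) = m - 5
(2) = gcd((j - 2)*(j + 1)*(j + 6), (j - 2)*(j + 3)*(j + 6)) = j^2 + 4*j - 12
(3) = 5*y - z
(4) = gcd((d - 3)*(d + 4), (d - 3)*(d + 7)) = d - 3
(5) = t^2 - 2*t - 15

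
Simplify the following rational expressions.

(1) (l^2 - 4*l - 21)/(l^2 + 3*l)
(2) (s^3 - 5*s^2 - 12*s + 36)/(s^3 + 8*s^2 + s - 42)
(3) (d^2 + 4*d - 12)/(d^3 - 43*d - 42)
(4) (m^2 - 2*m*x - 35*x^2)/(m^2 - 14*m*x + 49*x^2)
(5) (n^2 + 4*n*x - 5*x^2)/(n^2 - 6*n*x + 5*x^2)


(1) = (l - 7)/l
(2) = (s - 6)/(s + 7)
(3) = (d - 2)/(d^2 - 6*d - 7)
(4) = (-m - 5*x)/(-m + 7*x)
(5) = (-n - 5*x)/(-n + 5*x)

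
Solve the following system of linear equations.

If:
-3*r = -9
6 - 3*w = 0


Then:
r = 3
w = 2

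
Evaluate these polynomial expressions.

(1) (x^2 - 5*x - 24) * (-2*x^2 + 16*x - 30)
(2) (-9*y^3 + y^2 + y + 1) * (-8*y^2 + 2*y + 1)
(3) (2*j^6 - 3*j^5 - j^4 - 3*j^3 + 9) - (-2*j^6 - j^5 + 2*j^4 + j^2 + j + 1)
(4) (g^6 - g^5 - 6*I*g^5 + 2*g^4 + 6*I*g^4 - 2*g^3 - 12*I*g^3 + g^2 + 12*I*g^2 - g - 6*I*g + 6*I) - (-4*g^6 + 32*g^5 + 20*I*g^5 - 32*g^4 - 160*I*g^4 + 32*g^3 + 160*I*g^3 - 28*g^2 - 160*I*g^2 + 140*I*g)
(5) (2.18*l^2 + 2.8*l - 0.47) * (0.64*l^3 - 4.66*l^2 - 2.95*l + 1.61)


(1) = -2*x^4 + 26*x^3 - 62*x^2 - 234*x + 720
(2) = 72*y^5 - 26*y^4 - 15*y^3 - 5*y^2 + 3*y + 1
(3) = 4*j^6 - 2*j^5 - 3*j^4 - 3*j^3 - j^2 - j + 8
(4) = 5*g^6 - 33*g^5 - 26*I*g^5 + 34*g^4 + 166*I*g^4 - 34*g^3 - 172*I*g^3 + 29*g^2 + 172*I*g^2 - g - 146*I*g + 6*I
(5) = 1.3952*l^5 - 8.3668*l^4 - 19.7798*l^3 - 2.56*l^2 + 5.8945*l - 0.7567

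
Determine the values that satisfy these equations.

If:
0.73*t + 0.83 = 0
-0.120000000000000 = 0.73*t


Then:
No Solution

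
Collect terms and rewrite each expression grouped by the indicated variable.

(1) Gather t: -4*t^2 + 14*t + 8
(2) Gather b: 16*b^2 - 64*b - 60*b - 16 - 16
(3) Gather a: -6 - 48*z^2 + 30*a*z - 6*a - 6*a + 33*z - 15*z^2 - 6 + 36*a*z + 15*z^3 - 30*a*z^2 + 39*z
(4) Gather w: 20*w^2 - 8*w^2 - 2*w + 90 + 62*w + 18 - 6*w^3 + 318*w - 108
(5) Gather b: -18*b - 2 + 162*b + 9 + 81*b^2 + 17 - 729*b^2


(1) = -4*t^2 + 14*t + 8
(2) = 16*b^2 - 124*b - 32
(3) = a*(-30*z^2 + 66*z - 12) + 15*z^3 - 63*z^2 + 72*z - 12
(4) = -6*w^3 + 12*w^2 + 378*w
(5) = -648*b^2 + 144*b + 24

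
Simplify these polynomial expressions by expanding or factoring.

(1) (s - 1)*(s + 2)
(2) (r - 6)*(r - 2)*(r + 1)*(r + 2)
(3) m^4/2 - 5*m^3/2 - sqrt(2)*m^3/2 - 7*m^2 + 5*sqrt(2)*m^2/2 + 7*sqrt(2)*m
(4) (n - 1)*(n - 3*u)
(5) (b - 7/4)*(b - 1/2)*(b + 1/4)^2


(1) = s^2 + s - 2
(2) = r^4 - 5*r^3 - 10*r^2 + 20*r + 24
(3) = m*(m/2 + 1)*(m - 7)*(m - sqrt(2))
(4) = n^2 - 3*n*u - n + 3*u
(5) = b^4 - 7*b^3/4 - 3*b^2/16 + 19*b/64 + 7/128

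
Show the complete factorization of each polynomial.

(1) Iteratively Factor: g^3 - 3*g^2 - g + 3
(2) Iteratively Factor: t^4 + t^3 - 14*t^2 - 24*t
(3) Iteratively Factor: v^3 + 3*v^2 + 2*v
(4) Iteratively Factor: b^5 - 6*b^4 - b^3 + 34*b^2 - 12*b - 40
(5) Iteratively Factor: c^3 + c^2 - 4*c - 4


(1) = (g - 1)*(g^2 - 2*g - 3) = (g - 3)*(g - 1)*(g + 1)
(2) = (t + 2)*(t^3 - t^2 - 12*t) = (t - 4)*(t + 2)*(t^2 + 3*t) = t*(t - 4)*(t + 2)*(t + 3)
(3) = (v)*(v^2 + 3*v + 2) = v*(v + 1)*(v + 2)
(4) = (b + 1)*(b^4 - 7*b^3 + 6*b^2 + 28*b - 40) = (b + 1)*(b + 2)*(b^3 - 9*b^2 + 24*b - 20) = (b - 2)*(b + 1)*(b + 2)*(b^2 - 7*b + 10) = (b - 5)*(b - 2)*(b + 1)*(b + 2)*(b - 2)
(5) = (c + 1)*(c^2 - 4) = (c + 1)*(c + 2)*(c - 2)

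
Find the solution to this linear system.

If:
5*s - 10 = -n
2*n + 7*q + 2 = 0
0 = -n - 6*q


Then:
n = -12/5
q = 2/5
s = 62/25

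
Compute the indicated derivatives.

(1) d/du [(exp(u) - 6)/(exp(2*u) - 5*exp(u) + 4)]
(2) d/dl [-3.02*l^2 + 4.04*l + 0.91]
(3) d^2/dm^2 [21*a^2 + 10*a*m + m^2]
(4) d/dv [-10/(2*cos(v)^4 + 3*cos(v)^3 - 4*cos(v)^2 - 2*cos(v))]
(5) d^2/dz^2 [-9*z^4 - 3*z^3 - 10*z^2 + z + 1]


(1) = (-(exp(u) - 6)*(2*exp(u) - 5) + exp(2*u) - 5*exp(u) + 4)*exp(u)/(exp(2*u) - 5*exp(u) + 4)^2
(2) = 4.04 - 6.04*l
(3) = 2
(4) = 40*(8*sin(v)^2*cos(v) + 9*sin(v)^2 - 7)*sin(v)/((-5*cos(v) + 3*cos(2*v) + cos(3*v) - 1)^2*cos(v)^2)
(5) = -108*z^2 - 18*z - 20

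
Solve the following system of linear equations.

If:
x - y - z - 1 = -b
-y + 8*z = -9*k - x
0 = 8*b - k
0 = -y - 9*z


Then:
b = -9*z/71 - 1/71
k = -72*z/71 - 8/71
x = 72/71 - 559*z/71
y = -9*z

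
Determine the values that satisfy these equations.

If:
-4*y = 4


Then:
y = -1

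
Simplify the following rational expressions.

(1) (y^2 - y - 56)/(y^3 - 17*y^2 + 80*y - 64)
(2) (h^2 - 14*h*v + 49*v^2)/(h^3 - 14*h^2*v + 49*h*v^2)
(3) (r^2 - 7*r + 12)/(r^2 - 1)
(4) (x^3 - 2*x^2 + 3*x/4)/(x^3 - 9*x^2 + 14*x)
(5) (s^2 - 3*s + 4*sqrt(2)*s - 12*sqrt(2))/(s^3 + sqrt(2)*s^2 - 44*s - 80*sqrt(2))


(1) = (y + 7)/(y^2 - 9*y + 8)
(2) = 1/h
(3) = (r^2 - 7*r + 12)/(r^2 - 1)
(4) = (4*x^2 - 8*x + 3)/(4*x^2 - 36*x + 56)
(5) = (s - 3)/(s^2 - 3*sqrt(2)*s - 20)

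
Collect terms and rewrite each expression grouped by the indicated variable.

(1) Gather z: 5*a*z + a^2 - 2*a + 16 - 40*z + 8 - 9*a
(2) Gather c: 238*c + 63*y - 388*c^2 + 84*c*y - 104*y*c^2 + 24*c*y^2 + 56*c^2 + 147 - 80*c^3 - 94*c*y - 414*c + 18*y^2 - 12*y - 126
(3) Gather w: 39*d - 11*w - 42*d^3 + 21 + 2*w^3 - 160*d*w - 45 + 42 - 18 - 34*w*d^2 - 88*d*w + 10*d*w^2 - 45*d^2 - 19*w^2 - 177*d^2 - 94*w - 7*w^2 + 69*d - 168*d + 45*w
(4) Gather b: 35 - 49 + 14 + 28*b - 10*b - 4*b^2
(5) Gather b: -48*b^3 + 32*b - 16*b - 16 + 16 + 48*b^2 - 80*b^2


(1) = a^2 - 11*a + z*(5*a - 40) + 24
(2) = -80*c^3 + c^2*(-104*y - 332) + c*(24*y^2 - 10*y - 176) + 18*y^2 + 51*y + 21
(3) = -42*d^3 - 222*d^2 - 60*d + 2*w^3 + w^2*(10*d - 26) + w*(-34*d^2 - 248*d - 60)
(4) = -4*b^2 + 18*b
(5) = -48*b^3 - 32*b^2 + 16*b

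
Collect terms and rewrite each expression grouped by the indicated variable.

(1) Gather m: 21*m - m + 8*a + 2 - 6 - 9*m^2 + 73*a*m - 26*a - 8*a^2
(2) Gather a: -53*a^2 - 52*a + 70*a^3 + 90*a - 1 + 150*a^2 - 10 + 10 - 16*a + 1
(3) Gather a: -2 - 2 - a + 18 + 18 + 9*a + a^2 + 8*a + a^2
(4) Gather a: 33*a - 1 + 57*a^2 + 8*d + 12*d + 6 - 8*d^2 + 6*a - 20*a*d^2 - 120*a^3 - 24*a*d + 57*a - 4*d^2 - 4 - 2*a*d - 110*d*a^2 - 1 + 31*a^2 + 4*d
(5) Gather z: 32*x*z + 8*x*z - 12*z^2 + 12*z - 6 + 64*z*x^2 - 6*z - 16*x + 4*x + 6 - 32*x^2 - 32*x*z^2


(1) = -8*a^2 - 18*a - 9*m^2 + m*(73*a + 20) - 4
(2) = 70*a^3 + 97*a^2 + 22*a
(3) = 2*a^2 + 16*a + 32
(4) = -120*a^3 + a^2*(88 - 110*d) + a*(-20*d^2 - 26*d + 96) - 12*d^2 + 24*d
(5) = -32*x^2 - 12*x + z^2*(-32*x - 12) + z*(64*x^2 + 40*x + 6)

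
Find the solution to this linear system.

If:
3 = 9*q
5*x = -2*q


Then:
q = 1/3
x = -2/15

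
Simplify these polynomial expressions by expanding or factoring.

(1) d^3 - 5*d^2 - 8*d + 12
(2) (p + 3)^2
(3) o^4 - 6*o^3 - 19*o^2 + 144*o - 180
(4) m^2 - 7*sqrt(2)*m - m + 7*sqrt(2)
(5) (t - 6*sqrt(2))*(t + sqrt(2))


(1) = (d - 6)*(d - 1)*(d + 2)
(2) = p^2 + 6*p + 9
(3) = (o - 6)*(o - 3)*(o - 2)*(o + 5)
(4) = (m - 1)*(m - 7*sqrt(2))
(5) = t^2 - 5*sqrt(2)*t - 12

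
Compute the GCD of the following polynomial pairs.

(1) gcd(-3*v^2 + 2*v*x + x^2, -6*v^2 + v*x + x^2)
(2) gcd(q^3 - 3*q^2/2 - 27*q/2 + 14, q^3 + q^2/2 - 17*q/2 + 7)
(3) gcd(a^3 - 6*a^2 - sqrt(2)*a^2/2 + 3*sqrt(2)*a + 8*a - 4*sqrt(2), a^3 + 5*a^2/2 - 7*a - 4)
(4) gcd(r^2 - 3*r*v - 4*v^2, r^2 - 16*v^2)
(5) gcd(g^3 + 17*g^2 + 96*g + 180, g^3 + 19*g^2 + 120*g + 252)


(1) = gcd((-v + x)*(3*v + x), (-2*v + x)*(3*v + x)) = 3*v + x
(2) = q^2 + 5*q/2 - 7/2
(3) = gcd((a - 4)*(a - 2)*(a - sqrt(2)/2), (a - 2)*(a + 1/2)*(a + 4)) = a - 2
(4) = gcd((r - 4*v)*(r + v), (r - 4*v)*(r + 4*v)) = r - 4*v
(5) = g^2 + 12*g + 36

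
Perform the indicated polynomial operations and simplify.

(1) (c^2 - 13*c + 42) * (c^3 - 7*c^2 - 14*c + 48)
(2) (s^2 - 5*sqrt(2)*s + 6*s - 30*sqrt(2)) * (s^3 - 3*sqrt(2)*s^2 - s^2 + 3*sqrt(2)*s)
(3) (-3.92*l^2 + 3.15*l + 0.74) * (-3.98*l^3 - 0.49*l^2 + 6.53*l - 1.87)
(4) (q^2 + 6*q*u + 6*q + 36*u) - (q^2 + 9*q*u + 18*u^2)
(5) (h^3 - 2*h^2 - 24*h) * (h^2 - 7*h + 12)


(1) = c^5 - 20*c^4 + 119*c^3 - 64*c^2 - 1212*c + 2016
(2) = s^5 - 8*sqrt(2)*s^4 + 5*s^4 - 40*sqrt(2)*s^3 + 24*s^3 + 48*sqrt(2)*s^2 + 150*s^2 - 180*s
(3) = 15.6016*l^5 - 10.6162*l^4 - 30.0863*l^3 + 27.5373*l^2 - 1.0583*l - 1.3838
(4) = -3*q*u + 6*q - 18*u^2 + 36*u
(5) = h^5 - 9*h^4 + 2*h^3 + 144*h^2 - 288*h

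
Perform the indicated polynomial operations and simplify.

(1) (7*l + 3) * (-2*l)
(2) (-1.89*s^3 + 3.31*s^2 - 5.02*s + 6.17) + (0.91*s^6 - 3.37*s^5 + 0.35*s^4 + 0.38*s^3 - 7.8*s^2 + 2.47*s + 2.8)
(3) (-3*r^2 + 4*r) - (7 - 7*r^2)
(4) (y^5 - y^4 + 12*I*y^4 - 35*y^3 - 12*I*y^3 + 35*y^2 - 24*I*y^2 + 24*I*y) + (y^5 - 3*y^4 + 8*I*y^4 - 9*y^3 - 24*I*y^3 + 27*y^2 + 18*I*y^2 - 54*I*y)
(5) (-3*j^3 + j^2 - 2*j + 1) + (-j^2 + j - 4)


(1) = -14*l^2 - 6*l
(2) = 0.91*s^6 - 3.37*s^5 + 0.35*s^4 - 1.51*s^3 - 4.49*s^2 - 2.55*s + 8.97
(3) = 4*r^2 + 4*r - 7
(4) = 2*y^5 - 4*y^4 + 20*I*y^4 - 44*y^3 - 36*I*y^3 + 62*y^2 - 6*I*y^2 - 30*I*y
(5) = -3*j^3 - j - 3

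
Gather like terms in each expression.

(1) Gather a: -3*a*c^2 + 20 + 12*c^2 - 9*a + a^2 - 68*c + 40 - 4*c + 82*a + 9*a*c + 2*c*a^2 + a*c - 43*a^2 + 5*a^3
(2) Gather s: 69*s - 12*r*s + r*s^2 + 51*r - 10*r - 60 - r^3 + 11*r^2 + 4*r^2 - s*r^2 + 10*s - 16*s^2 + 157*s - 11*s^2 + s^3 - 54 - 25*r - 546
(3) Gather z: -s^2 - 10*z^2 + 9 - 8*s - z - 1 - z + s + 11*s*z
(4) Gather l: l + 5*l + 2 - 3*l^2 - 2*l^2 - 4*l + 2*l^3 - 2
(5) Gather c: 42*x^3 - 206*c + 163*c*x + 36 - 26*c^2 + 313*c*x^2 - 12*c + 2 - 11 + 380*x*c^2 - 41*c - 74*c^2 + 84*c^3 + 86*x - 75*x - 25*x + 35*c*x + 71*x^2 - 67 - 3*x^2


(1) = 5*a^3 + a^2*(2*c - 42) + a*(-3*c^2 + 10*c + 73) + 12*c^2 - 72*c + 60
(2) = -r^3 + 15*r^2 + 16*r + s^3 + s^2*(r - 27) + s*(-r^2 - 12*r + 236) - 660
(3) = -s^2 - 7*s - 10*z^2 + z*(11*s - 2) + 8
(4) = 2*l^3 - 5*l^2 + 2*l
(5) = 84*c^3 + c^2*(380*x - 100) + c*(313*x^2 + 198*x - 259) + 42*x^3 + 68*x^2 - 14*x - 40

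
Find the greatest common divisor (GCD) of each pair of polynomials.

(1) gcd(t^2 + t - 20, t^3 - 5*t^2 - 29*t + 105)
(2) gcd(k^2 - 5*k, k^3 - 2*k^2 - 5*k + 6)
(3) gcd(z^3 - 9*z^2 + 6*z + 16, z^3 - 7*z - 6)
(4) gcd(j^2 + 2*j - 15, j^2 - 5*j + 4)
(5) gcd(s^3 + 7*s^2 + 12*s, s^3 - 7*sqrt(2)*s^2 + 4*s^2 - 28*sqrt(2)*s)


(1) = gcd((t - 4)*(t + 5), (t - 7)*(t - 3)*(t + 5)) = t + 5
(2) = gcd(k*(k - 5), (k - 3)*(k - 1)*(k + 2)) = 1
(3) = z + 1
(4) = 1
(5) = s^2 + 4*s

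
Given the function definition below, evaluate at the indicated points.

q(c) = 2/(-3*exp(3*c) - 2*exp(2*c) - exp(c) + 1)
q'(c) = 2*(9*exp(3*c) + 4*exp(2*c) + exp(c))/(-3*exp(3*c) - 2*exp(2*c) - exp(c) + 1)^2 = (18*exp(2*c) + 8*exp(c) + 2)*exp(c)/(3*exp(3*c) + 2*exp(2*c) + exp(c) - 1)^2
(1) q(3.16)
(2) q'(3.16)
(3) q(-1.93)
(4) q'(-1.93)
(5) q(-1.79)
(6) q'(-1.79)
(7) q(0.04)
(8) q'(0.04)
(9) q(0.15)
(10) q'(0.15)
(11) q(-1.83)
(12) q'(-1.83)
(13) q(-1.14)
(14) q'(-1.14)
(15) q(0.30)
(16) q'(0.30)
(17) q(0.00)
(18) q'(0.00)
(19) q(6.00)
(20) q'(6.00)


(1) = -0.00
(2) = 0.00
(3) = 2.49
(4) = 0.80
(5) = 2.62
(6) = 1.10
(7) = -0.36
(8) = 0.99
(9) = -0.26
(10) = 0.72
(11) = 2.58
(12) = 1.00
(13) = 5.30
(14) = 14.36
(15) = -0.18
(16) = 0.48
(17) = -0.40
(18) = 1.12
(19) = -0.00
(20) = 0.00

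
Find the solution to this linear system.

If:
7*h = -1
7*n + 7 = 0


Then:
h = -1/7
n = -1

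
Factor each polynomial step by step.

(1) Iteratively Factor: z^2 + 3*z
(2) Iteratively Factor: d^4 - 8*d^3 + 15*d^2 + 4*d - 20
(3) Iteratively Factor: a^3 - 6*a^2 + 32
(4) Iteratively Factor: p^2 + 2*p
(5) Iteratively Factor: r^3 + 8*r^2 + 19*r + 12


(1) = (z + 3)*(z)
(2) = (d - 5)*(d^3 - 3*d^2 + 4) = (d - 5)*(d - 2)*(d^2 - d - 2) = (d - 5)*(d - 2)^2*(d + 1)
(3) = (a - 4)*(a^2 - 2*a - 8) = (a - 4)*(a + 2)*(a - 4)
(4) = (p)*(p + 2)
(5) = (r + 3)*(r^2 + 5*r + 4) = (r + 1)*(r + 3)*(r + 4)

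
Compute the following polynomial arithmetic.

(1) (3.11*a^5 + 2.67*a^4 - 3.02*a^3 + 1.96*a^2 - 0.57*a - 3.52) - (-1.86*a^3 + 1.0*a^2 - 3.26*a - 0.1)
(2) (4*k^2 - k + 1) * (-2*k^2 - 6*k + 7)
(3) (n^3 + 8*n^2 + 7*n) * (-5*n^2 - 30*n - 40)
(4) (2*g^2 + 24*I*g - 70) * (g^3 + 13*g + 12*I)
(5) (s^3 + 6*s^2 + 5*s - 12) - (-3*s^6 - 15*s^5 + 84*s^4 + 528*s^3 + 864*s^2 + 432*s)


(1) = 3.11*a^5 + 2.67*a^4 - 1.16*a^3 + 0.96*a^2 + 2.69*a - 3.42
(2) = -8*k^4 - 22*k^3 + 32*k^2 - 13*k + 7
(3) = -5*n^5 - 70*n^4 - 315*n^3 - 530*n^2 - 280*n
(4) = 2*g^5 + 24*I*g^4 - 44*g^3 + 336*I*g^2 - 1198*g - 840*I
(5) = 3*s^6 + 15*s^5 - 84*s^4 - 527*s^3 - 858*s^2 - 427*s - 12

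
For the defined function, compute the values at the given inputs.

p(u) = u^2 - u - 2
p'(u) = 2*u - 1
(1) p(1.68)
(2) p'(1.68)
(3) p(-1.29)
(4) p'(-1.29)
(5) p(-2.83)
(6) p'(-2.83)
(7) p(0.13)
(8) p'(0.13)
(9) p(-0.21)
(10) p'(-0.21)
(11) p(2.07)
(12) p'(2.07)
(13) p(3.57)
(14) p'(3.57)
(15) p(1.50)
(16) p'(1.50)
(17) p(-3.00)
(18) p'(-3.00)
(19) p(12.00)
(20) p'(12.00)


(1) = -0.86
(2) = 2.36
(3) = 0.95
(4) = -3.58
(5) = 8.84
(6) = -6.66
(7) = -2.11
(8) = -0.74
(9) = -1.75
(10) = -1.42
(11) = 0.21
(12) = 3.14
(13) = 7.17
(14) = 6.14
(15) = -1.25
(16) = 2.00
(17) = 10.00
(18) = -7.00
(19) = 130.00
(20) = 23.00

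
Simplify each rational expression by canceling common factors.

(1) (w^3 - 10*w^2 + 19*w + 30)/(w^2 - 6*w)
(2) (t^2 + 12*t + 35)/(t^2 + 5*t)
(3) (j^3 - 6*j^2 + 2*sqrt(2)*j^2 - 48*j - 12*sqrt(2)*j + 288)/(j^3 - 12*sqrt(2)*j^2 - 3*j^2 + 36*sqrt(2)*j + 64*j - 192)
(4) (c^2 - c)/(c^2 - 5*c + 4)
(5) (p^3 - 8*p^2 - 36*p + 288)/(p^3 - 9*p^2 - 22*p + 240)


(1) = (w^2 - 4*w - 5)/w
(2) = (t + 7)/t
(3) = (j^2 + j*(-6 + 6*sqrt(2)) - 36*sqrt(2))/(j^2 + j*(-8*sqrt(2) - 3) + 24*sqrt(2))
(4) = c/(c - 4)
(5) = (p + 6)/(p + 5)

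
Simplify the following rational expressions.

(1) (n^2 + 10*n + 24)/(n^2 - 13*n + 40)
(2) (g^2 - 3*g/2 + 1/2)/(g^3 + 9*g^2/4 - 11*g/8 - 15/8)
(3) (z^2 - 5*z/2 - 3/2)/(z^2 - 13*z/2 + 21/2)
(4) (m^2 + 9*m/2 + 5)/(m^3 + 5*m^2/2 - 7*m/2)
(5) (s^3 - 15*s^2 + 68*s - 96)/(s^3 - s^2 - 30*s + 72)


(1) = (n^2 + 10*n + 24)/(n^2 - 13*n + 40)
(2) = (8*g - 4)/(8*g^2 + 26*g + 15)
(3) = (2*z + 1)/(2*z - 7)
(4) = (2*m^2 + 9*m + 10)/(2*m^3 + 5*m^2 - 7*m)
(5) = (s - 8)/(s + 6)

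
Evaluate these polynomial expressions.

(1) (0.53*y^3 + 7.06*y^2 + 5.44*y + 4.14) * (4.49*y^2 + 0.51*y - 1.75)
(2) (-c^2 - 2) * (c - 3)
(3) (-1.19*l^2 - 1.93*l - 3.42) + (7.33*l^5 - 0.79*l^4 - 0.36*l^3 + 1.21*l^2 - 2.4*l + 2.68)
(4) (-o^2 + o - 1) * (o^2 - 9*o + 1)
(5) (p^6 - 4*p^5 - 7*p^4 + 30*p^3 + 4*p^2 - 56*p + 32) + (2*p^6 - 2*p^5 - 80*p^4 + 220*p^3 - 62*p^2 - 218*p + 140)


(1) = 2.3797*y^5 + 31.9697*y^4 + 27.0987*y^3 + 9.008*y^2 - 7.4086*y - 7.245
(2) = -c^3 + 3*c^2 - 2*c + 6
(3) = 7.33*l^5 - 0.79*l^4 - 0.36*l^3 + 0.02*l^2 - 4.33*l - 0.74
(4) = -o^4 + 10*o^3 - 11*o^2 + 10*o - 1
(5) = 3*p^6 - 6*p^5 - 87*p^4 + 250*p^3 - 58*p^2 - 274*p + 172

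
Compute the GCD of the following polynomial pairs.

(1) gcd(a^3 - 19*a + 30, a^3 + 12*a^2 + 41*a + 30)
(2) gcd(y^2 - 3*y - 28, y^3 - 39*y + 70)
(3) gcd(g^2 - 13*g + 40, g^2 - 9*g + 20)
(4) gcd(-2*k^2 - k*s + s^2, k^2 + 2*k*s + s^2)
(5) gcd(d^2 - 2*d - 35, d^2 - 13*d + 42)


(1) = a + 5
(2) = 1
(3) = g - 5
(4) = gcd((-2*k + s)*(k + s), (k + s)^2) = k + s
(5) = d - 7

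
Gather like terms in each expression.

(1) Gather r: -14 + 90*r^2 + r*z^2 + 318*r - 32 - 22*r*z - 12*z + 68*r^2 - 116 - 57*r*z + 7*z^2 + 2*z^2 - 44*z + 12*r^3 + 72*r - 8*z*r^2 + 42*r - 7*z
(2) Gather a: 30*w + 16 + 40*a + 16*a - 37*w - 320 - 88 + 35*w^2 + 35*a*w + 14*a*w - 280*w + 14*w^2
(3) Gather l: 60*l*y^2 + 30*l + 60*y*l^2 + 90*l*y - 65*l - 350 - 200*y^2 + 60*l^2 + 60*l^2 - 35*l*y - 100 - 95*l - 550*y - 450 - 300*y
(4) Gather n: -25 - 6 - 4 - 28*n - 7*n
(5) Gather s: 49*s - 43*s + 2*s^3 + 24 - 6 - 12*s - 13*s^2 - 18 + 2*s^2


(1) = 12*r^3 + r^2*(158 - 8*z) + r*(z^2 - 79*z + 432) + 9*z^2 - 63*z - 162
(2) = a*(49*w + 56) + 49*w^2 - 287*w - 392
(3) = l^2*(60*y + 120) + l*(60*y^2 + 55*y - 130) - 200*y^2 - 850*y - 900
(4) = -35*n - 35
(5) = 2*s^3 - 11*s^2 - 6*s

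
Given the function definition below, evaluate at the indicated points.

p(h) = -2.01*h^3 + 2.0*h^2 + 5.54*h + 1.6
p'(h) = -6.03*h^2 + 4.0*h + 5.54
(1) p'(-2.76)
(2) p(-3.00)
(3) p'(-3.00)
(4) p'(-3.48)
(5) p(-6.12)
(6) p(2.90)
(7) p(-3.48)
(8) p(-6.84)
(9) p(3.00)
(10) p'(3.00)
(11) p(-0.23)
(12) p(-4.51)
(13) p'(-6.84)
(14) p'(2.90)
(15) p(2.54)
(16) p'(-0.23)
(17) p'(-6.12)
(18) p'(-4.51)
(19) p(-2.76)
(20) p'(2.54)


(1) = -51.43
(2) = 57.25
(3) = -60.73
(4) = -81.41
(5) = 503.34
(6) = -14.54
(7) = 91.25
(8) = 700.50
(9) = -18.05
(10) = -36.73
(11) = 0.46
(12) = 201.68
(13) = -303.94
(14) = -33.57
(15) = -4.36
(16) = 4.30
(17) = -244.79
(18) = -135.15
(19) = 43.80
(20) = -23.20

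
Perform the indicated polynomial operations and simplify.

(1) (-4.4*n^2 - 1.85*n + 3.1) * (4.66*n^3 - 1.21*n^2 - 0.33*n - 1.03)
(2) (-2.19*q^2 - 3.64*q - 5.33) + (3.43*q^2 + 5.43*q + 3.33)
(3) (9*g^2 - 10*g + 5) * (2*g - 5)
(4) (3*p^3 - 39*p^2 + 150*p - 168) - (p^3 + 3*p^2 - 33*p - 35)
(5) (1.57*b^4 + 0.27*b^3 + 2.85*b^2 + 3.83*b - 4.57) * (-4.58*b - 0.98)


(1) = -20.504*n^5 - 3.297*n^4 + 18.1365*n^3 + 1.3915*n^2 + 0.8825*n - 3.193
(2) = 1.24*q^2 + 1.79*q - 2.0
(3) = 18*g^3 - 65*g^2 + 60*g - 25
(4) = 2*p^3 - 42*p^2 + 183*p - 133
(5) = -7.1906*b^5 - 2.7752*b^4 - 13.3176*b^3 - 20.3344*b^2 + 17.1772*b + 4.4786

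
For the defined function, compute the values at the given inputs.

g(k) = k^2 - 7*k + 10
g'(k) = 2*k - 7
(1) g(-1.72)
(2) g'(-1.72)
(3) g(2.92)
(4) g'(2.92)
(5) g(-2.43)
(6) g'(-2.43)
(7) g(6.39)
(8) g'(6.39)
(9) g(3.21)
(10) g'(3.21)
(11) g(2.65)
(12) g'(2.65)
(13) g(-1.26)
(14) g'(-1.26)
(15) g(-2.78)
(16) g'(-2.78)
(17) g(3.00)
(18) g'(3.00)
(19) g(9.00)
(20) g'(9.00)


(1) = 25.00
(2) = -10.44
(3) = -1.91
(4) = -1.16
(5) = 32.91
(6) = -11.86
(7) = 6.10
(8) = 5.78
(9) = -2.17
(10) = -0.58
(11) = -1.53
(12) = -1.70
(13) = 20.41
(14) = -9.52
(15) = 37.19
(16) = -12.56
(17) = -2.00
(18) = -1.00
(19) = 28.00
(20) = 11.00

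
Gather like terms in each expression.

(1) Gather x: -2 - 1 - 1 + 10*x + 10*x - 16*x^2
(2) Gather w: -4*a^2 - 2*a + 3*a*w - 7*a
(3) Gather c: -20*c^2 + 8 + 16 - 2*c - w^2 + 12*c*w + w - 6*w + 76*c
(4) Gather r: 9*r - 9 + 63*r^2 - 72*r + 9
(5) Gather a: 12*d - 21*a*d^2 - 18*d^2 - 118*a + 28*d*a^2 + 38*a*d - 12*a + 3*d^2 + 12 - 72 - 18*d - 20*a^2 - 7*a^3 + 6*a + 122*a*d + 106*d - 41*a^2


(1) = -16*x^2 + 20*x - 4
(2) = -4*a^2 + 3*a*w - 9*a
(3) = -20*c^2 + c*(12*w + 74) - w^2 - 5*w + 24
(4) = 63*r^2 - 63*r
(5) = -7*a^3 + a^2*(28*d - 61) + a*(-21*d^2 + 160*d - 124) - 15*d^2 + 100*d - 60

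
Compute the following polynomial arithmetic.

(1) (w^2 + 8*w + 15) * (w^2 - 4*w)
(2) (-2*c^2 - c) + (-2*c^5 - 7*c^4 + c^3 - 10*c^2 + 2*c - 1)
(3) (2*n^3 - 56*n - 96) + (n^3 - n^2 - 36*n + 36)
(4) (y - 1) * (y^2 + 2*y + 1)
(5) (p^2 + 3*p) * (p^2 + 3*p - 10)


(1) = w^4 + 4*w^3 - 17*w^2 - 60*w
(2) = -2*c^5 - 7*c^4 + c^3 - 12*c^2 + c - 1
(3) = 3*n^3 - n^2 - 92*n - 60
(4) = y^3 + y^2 - y - 1
(5) = p^4 + 6*p^3 - p^2 - 30*p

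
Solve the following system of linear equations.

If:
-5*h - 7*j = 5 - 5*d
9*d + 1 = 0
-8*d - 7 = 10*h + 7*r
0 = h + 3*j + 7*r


Then:
d = -1/9
h = -535/702
j = -175/702
r = 530/2457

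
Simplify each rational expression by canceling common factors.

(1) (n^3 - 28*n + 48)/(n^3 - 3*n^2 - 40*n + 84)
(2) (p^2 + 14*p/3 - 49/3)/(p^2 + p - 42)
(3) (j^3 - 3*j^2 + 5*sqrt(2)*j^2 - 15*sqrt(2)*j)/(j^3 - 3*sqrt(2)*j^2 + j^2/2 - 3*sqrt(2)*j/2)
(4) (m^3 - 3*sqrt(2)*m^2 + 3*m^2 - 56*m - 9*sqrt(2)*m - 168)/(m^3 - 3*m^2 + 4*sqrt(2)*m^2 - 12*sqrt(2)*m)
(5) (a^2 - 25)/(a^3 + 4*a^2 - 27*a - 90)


(1) = (n - 4)/(n - 7)
(2) = (3*p - 7)/(3*p - 18)
(3) = (2*j^2 + j*(-6 + 10*sqrt(2)) - 30*sqrt(2))/(2*j^2 + j*(1 - 6*sqrt(2)) - 3*sqrt(2))
(4) = (m^2 + m*(3 - 7*sqrt(2)) - 21*sqrt(2))/(m^2 - 3*m)
(5) = (a + 5)/(a^2 + 9*a + 18)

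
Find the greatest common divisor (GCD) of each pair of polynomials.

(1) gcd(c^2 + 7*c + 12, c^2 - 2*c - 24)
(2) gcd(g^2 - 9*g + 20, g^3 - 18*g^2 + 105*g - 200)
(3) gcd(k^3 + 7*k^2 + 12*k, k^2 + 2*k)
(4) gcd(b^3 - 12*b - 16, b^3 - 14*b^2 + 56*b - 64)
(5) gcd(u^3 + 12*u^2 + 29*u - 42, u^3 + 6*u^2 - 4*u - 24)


(1) = gcd((c + 3)*(c + 4), (c - 6)*(c + 4)) = c + 4
(2) = gcd((g - 5)*(g - 4), (g - 8)*(g - 5)^2) = g - 5
(3) = gcd(k*(k + 3)*(k + 4), k*(k + 2)) = k
(4) = gcd((b - 4)*(b + 2)^2, (b - 8)*(b - 4)*(b - 2)) = b - 4
(5) = gcd((u - 1)*(u + 6)*(u + 7), (u - 2)*(u + 2)*(u + 6)) = u + 6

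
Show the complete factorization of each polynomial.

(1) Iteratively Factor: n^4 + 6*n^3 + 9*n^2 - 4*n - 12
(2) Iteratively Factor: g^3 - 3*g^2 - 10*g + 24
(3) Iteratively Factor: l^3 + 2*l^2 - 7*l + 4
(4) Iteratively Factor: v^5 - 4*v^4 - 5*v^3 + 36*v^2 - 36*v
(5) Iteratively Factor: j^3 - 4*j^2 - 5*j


(1) = (n + 3)*(n^3 + 3*n^2 - 4) = (n - 1)*(n + 3)*(n^2 + 4*n + 4) = (n - 1)*(n + 2)*(n + 3)*(n + 2)
(2) = (g - 4)*(g^2 + g - 6) = (g - 4)*(g + 3)*(g - 2)
(3) = (l - 1)*(l^2 + 3*l - 4) = (l - 1)*(l + 4)*(l - 1)
(4) = (v)*(v^4 - 4*v^3 - 5*v^2 + 36*v - 36) = v*(v - 2)*(v^3 - 2*v^2 - 9*v + 18) = v*(v - 3)*(v - 2)*(v^2 + v - 6) = v*(v - 3)*(v - 2)*(v + 3)*(v - 2)
(5) = (j + 1)*(j^2 - 5*j) = j*(j + 1)*(j - 5)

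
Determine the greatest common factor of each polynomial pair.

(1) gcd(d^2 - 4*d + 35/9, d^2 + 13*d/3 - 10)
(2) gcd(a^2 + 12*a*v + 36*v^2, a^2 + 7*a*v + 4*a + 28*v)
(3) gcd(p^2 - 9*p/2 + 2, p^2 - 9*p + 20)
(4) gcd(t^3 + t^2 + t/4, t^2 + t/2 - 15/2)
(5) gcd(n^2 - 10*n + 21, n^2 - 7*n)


(1) = d - 5/3
(2) = gcd((a + 6*v)^2, (a + 4)*(a + 7*v)) = 1
(3) = gcd((p - 4)*(p - 1/2), (p - 5)*(p - 4)) = p - 4
(4) = 1
(5) = n - 7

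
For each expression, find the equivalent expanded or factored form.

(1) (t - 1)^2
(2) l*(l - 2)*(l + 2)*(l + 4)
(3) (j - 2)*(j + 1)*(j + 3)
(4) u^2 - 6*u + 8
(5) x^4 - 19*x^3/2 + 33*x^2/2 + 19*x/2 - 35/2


(1) = t^2 - 2*t + 1
(2) = l^4 + 4*l^3 - 4*l^2 - 16*l
(3) = j^3 + 2*j^2 - 5*j - 6
(4) = (u - 4)*(u - 2)
(5) = (x - 7)*(x - 5/2)*(x - 1)*(x + 1)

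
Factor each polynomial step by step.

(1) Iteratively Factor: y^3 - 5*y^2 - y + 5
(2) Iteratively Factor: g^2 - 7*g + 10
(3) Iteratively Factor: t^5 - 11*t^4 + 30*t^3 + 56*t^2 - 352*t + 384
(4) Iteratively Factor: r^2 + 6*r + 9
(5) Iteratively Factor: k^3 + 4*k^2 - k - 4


(1) = (y - 5)*(y^2 - 1) = (y - 5)*(y - 1)*(y + 1)
(2) = (g - 5)*(g - 2)
(3) = (t + 3)*(t^4 - 14*t^3 + 72*t^2 - 160*t + 128) = (t - 4)*(t + 3)*(t^3 - 10*t^2 + 32*t - 32) = (t - 4)^2*(t + 3)*(t^2 - 6*t + 8) = (t - 4)^2*(t - 2)*(t + 3)*(t - 4)
(4) = (r + 3)*(r + 3)
(5) = (k - 1)*(k^2 + 5*k + 4) = (k - 1)*(k + 1)*(k + 4)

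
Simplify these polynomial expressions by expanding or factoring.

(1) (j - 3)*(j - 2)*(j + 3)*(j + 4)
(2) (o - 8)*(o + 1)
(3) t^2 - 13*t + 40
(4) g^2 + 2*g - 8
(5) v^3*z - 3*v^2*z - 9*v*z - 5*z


(1) = j^4 + 2*j^3 - 17*j^2 - 18*j + 72
(2) = o^2 - 7*o - 8
(3) = (t - 8)*(t - 5)
(4) = (g - 2)*(g + 4)
(5) = (v - 5)*(v + 1)*(v*z + z)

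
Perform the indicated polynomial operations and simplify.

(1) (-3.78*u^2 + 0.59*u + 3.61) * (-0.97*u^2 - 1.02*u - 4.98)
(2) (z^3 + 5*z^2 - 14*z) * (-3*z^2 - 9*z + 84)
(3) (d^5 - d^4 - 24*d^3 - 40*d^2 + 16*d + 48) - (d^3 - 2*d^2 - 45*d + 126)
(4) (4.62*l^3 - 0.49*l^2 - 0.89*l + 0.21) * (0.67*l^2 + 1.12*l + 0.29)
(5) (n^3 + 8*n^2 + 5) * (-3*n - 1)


(1) = 3.6666*u^4 + 3.2833*u^3 + 14.7209*u^2 - 6.6204*u - 17.9778
(2) = -3*z^5 - 24*z^4 + 81*z^3 + 546*z^2 - 1176*z
(3) = d^5 - d^4 - 25*d^3 - 38*d^2 + 61*d - 78
(4) = 3.0954*l^5 + 4.8461*l^4 + 0.1947*l^3 - 0.9982*l^2 - 0.0229*l + 0.0609
(5) = -3*n^4 - 25*n^3 - 8*n^2 - 15*n - 5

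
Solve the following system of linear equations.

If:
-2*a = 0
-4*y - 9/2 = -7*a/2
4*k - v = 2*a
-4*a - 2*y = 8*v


Then:
a = 0
k = 9/128
v = 9/32
y = -9/8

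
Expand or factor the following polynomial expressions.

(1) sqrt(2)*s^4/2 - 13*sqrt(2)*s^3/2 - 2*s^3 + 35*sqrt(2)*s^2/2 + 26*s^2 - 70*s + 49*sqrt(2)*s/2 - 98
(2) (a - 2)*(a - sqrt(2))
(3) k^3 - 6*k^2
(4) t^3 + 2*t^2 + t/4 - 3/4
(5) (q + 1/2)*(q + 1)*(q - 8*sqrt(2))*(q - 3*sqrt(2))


(1) = (s - 7)^2*(s - 2*sqrt(2))*(sqrt(2)*s/2 + sqrt(2)/2)
(2) = a^2 - 2*a - sqrt(2)*a + 2*sqrt(2)
(3) = k^2*(k - 6)
(4) = (t - 1/2)*(t + 1)*(t + 3/2)
(5) = q^4 - 11*sqrt(2)*q^3 + 3*q^3/2 - 33*sqrt(2)*q^2/2 + 97*q^2/2 - 11*sqrt(2)*q/2 + 72*q + 24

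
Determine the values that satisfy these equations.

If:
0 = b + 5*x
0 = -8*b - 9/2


Then:
b = -9/16
x = 9/80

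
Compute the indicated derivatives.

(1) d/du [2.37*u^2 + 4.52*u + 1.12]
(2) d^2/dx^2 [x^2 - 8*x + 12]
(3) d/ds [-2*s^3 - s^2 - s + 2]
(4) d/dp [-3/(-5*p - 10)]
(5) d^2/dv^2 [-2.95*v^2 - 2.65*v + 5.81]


(1) = 4.74*u + 4.52
(2) = 2
(3) = -6*s^2 - 2*s - 1
(4) = -3/(5*(p + 2)^2)
(5) = -5.90000000000000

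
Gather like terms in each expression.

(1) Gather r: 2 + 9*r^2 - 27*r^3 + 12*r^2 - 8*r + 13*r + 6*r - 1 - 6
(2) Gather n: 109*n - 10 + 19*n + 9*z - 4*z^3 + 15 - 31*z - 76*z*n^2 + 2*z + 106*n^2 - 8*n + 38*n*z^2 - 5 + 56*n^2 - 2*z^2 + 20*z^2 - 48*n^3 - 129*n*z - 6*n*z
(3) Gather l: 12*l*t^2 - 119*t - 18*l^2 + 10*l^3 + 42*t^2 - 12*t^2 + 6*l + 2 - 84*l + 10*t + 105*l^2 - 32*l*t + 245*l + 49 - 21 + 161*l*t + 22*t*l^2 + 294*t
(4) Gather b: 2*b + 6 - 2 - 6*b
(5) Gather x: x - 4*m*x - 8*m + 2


(1) = -27*r^3 + 21*r^2 + 11*r - 5
(2) = -48*n^3 + n^2*(162 - 76*z) + n*(38*z^2 - 135*z + 120) - 4*z^3 + 18*z^2 - 20*z
(3) = 10*l^3 + l^2*(22*t + 87) + l*(12*t^2 + 129*t + 167) + 30*t^2 + 185*t + 30
(4) = 4 - 4*b
(5) = -8*m + x*(1 - 4*m) + 2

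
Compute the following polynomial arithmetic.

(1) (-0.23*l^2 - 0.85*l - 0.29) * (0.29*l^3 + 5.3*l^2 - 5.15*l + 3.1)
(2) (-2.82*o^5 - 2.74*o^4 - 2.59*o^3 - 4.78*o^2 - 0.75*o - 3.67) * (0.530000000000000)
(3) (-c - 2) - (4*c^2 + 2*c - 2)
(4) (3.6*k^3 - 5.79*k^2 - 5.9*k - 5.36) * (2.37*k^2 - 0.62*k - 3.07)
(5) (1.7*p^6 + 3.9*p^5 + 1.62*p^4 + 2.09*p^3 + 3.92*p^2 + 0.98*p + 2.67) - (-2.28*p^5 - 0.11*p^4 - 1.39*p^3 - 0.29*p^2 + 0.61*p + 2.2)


(1) = -0.0667*l^5 - 1.4655*l^4 - 3.4046*l^3 + 2.1275*l^2 - 1.1415*l - 0.899
(2) = -1.4946*o^5 - 1.4522*o^4 - 1.3727*o^3 - 2.5334*o^2 - 0.3975*o - 1.9451
(3) = -4*c^2 - 3*c
(4) = 8.532*k^5 - 15.9543*k^4 - 21.4452*k^3 + 8.7301*k^2 + 21.4362*k + 16.4552
(5) = 1.7*p^6 + 6.18*p^5 + 1.73*p^4 + 3.48*p^3 + 4.21*p^2 + 0.37*p + 0.47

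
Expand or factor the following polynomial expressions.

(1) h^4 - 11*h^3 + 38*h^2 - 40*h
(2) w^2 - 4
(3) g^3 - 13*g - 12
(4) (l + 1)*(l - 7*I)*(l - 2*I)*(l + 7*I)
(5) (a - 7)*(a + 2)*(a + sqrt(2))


(1) = h*(h - 5)*(h - 4)*(h - 2)
(2) = (w - 2)*(w + 2)
(3) = (g - 4)*(g + 1)*(g + 3)
(4) = l^4 + l^3 - 2*I*l^3 + 49*l^2 - 2*I*l^2 + 49*l - 98*I*l - 98*I
(5) = a^3 - 5*a^2 + sqrt(2)*a^2 - 14*a - 5*sqrt(2)*a - 14*sqrt(2)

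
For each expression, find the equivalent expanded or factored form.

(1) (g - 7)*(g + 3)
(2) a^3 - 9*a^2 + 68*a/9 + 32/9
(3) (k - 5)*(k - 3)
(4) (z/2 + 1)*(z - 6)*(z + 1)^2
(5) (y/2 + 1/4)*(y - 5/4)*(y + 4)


(1) = g^2 - 4*g - 21
(2) = (a - 8)*(a - 4/3)*(a + 1/3)
(3) = k^2 - 8*k + 15
(4) = z^4/2 - z^3 - 19*z^2/2 - 14*z - 6
(5) = y^3/2 + 13*y^2/8 - 29*y/16 - 5/4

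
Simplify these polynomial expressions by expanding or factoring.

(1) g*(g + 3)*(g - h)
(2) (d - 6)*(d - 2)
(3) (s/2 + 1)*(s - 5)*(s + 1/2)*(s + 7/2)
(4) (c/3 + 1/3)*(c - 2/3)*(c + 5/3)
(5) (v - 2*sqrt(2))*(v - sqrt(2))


(1) = g^3 - g^2*h + 3*g^2 - 3*g*h
(2) = d^2 - 8*d + 12
(3) = s^4/2 + s^3/2 - 81*s^2/8 - 181*s/8 - 35/4
(4) = c^3/3 + 2*c^2/3 - c/27 - 10/27
(5) = v^2 - 3*sqrt(2)*v + 4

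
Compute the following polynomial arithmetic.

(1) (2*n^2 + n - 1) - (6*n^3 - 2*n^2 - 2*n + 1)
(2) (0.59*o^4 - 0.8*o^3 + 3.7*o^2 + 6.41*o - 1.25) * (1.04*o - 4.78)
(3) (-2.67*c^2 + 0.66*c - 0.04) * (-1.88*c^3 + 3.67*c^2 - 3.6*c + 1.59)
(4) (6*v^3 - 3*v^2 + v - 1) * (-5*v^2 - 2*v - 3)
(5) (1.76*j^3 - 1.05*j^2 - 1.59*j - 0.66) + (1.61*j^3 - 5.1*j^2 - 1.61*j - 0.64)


(1) = -6*n^3 + 4*n^2 + 3*n - 2
(2) = 0.6136*o^5 - 3.6522*o^4 + 7.672*o^3 - 11.0196*o^2 - 31.9398*o + 5.975
(3) = 5.0196*c^5 - 11.0397*c^4 + 12.1094*c^3 - 6.7681*c^2 + 1.1934*c - 0.0636
(4) = -30*v^5 + 3*v^4 - 17*v^3 + 12*v^2 - v + 3
(5) = 3.37*j^3 - 6.15*j^2 - 3.2*j - 1.3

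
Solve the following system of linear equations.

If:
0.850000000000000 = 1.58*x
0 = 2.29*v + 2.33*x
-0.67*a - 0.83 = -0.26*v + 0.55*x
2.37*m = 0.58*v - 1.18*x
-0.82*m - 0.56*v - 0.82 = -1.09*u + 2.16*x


Then:
a = -1.89
m = -0.40
u = 1.23
v = -0.55
x = 0.54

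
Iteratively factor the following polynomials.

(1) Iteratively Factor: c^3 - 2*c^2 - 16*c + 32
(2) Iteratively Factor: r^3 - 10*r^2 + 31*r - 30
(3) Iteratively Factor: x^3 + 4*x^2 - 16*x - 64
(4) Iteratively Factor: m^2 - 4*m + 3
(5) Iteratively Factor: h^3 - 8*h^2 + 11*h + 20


(1) = (c + 4)*(c^2 - 6*c + 8) = (c - 2)*(c + 4)*(c - 4)
(2) = (r - 3)*(r^2 - 7*r + 10) = (r - 3)*(r - 2)*(r - 5)
(3) = (x + 4)*(x^2 - 16) = (x - 4)*(x + 4)*(x + 4)
(4) = (m - 1)*(m - 3)
(5) = (h - 4)*(h^2 - 4*h - 5) = (h - 4)*(h + 1)*(h - 5)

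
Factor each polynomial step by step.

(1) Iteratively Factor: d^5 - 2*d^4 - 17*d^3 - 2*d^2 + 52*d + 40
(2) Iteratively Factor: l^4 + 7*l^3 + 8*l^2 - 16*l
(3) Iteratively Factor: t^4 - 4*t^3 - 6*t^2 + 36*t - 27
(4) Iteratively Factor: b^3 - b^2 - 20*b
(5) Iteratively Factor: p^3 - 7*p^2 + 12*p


(1) = (d - 2)*(d^4 - 17*d^2 - 36*d - 20) = (d - 2)*(d + 1)*(d^3 - d^2 - 16*d - 20) = (d - 5)*(d - 2)*(d + 1)*(d^2 + 4*d + 4) = (d - 5)*(d - 2)*(d + 1)*(d + 2)*(d + 2)
(2) = (l + 4)*(l^3 + 3*l^2 - 4*l) = l*(l + 4)*(l^2 + 3*l - 4) = l*(l - 1)*(l + 4)*(l + 4)
(3) = (t - 3)*(t^3 - t^2 - 9*t + 9) = (t - 3)*(t - 1)*(t^2 - 9) = (t - 3)*(t - 1)*(t + 3)*(t - 3)
(4) = (b - 5)*(b^2 + 4*b) = b*(b - 5)*(b + 4)
(5) = (p)*(p^2 - 7*p + 12) = p*(p - 3)*(p - 4)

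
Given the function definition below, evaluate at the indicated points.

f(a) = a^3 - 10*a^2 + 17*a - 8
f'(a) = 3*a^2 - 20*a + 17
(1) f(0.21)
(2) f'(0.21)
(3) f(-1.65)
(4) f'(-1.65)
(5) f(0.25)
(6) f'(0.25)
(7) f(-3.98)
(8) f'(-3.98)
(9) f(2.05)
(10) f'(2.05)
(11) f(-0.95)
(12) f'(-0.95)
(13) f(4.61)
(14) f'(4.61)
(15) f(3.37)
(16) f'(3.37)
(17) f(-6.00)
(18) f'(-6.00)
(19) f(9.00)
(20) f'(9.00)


(1) = -4.86
(2) = 12.93
(3) = -67.77
(4) = 58.17
(5) = -4.36
(6) = 12.19
(7) = -297.11
(8) = 144.12
(9) = -6.56
(10) = -11.39
(11) = -34.03
(12) = 38.71
(13) = -44.18
(14) = -11.44
(15) = -26.01
(16) = -16.33
(17) = -686.00
(18) = 245.00
(19) = 64.00
(20) = 80.00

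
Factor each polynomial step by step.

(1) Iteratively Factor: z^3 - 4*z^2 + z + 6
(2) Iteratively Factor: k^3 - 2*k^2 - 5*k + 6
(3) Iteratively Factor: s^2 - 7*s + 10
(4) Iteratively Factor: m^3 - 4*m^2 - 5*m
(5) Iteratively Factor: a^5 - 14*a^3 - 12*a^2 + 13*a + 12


(1) = (z - 3)*(z^2 - z - 2) = (z - 3)*(z - 2)*(z + 1)
(2) = (k + 2)*(k^2 - 4*k + 3) = (k - 3)*(k + 2)*(k - 1)
(3) = (s - 5)*(s - 2)
(4) = (m - 5)*(m^2 + m) = (m - 5)*(m + 1)*(m)
(5) = (a + 1)*(a^4 - a^3 - 13*a^2 + a + 12) = (a - 1)*(a + 1)*(a^3 - 13*a - 12) = (a - 4)*(a - 1)*(a + 1)*(a^2 + 4*a + 3) = (a - 4)*(a - 1)*(a + 1)*(a + 3)*(a + 1)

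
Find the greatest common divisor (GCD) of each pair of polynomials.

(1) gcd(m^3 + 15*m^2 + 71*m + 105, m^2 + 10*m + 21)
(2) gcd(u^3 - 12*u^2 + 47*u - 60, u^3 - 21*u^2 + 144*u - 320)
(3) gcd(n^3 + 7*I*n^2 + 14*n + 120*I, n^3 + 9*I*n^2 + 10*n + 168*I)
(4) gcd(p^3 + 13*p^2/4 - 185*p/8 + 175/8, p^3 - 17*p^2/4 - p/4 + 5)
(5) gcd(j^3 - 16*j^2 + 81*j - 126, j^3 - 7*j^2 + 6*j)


(1) = m^2 + 10*m + 21
(2) = gcd((u - 5)*(u - 4)*(u - 3), (u - 8)^2*(u - 5)) = u - 5
(3) = gcd((n - 4*I)*(n + 5*I)*(n + 6*I), (n - 4*I)*(n + 6*I)*(n + 7*I)) = n^2 + 2*I*n + 24
(4) = p - 5/4
(5) = gcd((j - 7)*(j - 6)*(j - 3), j*(j - 6)*(j - 1)) = j - 6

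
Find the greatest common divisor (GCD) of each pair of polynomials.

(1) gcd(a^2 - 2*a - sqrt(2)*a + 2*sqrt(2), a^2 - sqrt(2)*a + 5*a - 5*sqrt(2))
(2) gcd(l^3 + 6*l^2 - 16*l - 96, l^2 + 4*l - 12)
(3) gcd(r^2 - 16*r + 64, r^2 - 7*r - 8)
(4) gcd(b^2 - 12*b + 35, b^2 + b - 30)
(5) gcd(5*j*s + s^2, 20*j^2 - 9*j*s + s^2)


(1) = a - sqrt(2)
(2) = l + 6
(3) = r - 8
(4) = b - 5
(5) = 1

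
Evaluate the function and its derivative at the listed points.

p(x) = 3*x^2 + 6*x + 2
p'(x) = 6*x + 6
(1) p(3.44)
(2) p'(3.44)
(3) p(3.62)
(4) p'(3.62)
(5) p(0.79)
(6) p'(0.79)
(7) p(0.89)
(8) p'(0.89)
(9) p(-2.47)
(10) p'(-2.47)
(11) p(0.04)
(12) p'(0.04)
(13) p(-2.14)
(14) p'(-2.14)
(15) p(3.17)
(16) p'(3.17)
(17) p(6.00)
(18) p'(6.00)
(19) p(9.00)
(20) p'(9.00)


(1) = 58.14
(2) = 26.64
(3) = 63.03
(4) = 27.72
(5) = 8.61
(6) = 10.74
(7) = 9.72
(8) = 11.34
(9) = 5.48
(10) = -8.82
(11) = 2.24
(12) = 6.24
(13) = 2.90
(14) = -6.84
(15) = 51.17
(16) = 25.02
(17) = 146.00
(18) = 42.00
(19) = 299.00
(20) = 60.00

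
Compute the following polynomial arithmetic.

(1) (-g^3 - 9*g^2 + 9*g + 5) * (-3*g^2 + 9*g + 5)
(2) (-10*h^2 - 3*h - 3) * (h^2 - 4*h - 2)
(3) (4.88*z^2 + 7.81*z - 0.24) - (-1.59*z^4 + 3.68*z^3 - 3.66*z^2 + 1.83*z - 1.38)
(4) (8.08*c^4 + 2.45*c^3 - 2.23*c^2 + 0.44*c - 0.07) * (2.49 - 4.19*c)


(1) = 3*g^5 + 18*g^4 - 113*g^3 + 21*g^2 + 90*g + 25
(2) = -10*h^4 + 37*h^3 + 29*h^2 + 18*h + 6
(3) = 1.59*z^4 - 3.68*z^3 + 8.54*z^2 + 5.98*z + 1.14
(4) = -33.8552*c^5 + 9.8537*c^4 + 15.4442*c^3 - 7.3963*c^2 + 1.3889*c - 0.1743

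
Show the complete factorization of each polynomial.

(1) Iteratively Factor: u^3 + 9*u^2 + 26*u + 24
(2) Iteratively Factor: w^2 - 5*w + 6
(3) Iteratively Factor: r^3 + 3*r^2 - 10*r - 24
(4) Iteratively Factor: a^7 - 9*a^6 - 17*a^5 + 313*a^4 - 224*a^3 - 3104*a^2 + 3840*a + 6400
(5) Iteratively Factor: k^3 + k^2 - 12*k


(1) = (u + 3)*(u^2 + 6*u + 8) = (u + 2)*(u + 3)*(u + 4)
(2) = (w - 3)*(w - 2)
(3) = (r + 4)*(r^2 - r - 6) = (r + 2)*(r + 4)*(r - 3)
(4) = (a - 5)*(a^6 - 4*a^5 - 37*a^4 + 128*a^3 + 416*a^2 - 1024*a - 1280) = (a - 5)*(a + 4)*(a^5 - 8*a^4 - 5*a^3 + 148*a^2 - 176*a - 320) = (a - 5)*(a + 1)*(a + 4)*(a^4 - 9*a^3 + 4*a^2 + 144*a - 320) = (a - 5)*(a - 4)*(a + 1)*(a + 4)*(a^3 - 5*a^2 - 16*a + 80) = (a - 5)^2*(a - 4)*(a + 1)*(a + 4)*(a^2 - 16) = (a - 5)^2*(a - 4)*(a + 1)*(a + 4)^2*(a - 4)
(5) = (k - 3)*(k^2 + 4*k) = k*(k - 3)*(k + 4)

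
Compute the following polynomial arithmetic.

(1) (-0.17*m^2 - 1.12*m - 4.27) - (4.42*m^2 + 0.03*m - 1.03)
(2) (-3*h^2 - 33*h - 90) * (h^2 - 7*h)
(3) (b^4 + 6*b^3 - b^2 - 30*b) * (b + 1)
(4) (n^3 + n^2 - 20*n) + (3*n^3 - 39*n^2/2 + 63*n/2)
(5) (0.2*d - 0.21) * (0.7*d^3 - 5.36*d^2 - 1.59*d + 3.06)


(1) = -4.59*m^2 - 1.15*m - 3.24
(2) = -3*h^4 - 12*h^3 + 141*h^2 + 630*h
(3) = b^5 + 7*b^4 + 5*b^3 - 31*b^2 - 30*b
(4) = 4*n^3 - 37*n^2/2 + 23*n/2
(5) = 0.14*d^4 - 1.219*d^3 + 0.8076*d^2 + 0.9459*d - 0.6426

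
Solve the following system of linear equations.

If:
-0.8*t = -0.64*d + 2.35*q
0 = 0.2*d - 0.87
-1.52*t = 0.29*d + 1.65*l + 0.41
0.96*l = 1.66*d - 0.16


Then:
d = 4.35
l = 7.36
q = 4.28
t = -9.08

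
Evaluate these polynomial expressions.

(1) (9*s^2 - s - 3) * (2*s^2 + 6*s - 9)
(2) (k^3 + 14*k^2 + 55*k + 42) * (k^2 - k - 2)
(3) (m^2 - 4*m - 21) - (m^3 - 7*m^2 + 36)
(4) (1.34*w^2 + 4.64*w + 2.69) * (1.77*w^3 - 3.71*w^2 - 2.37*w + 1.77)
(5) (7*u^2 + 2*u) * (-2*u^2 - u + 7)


(1) = 18*s^4 + 52*s^3 - 93*s^2 - 9*s + 27
(2) = k^5 + 13*k^4 + 39*k^3 - 41*k^2 - 152*k - 84
(3) = -m^3 + 8*m^2 - 4*m - 57
(4) = 2.3718*w^5 + 3.2414*w^4 - 15.6289*w^3 - 18.6049*w^2 + 1.8375*w + 4.7613
(5) = -14*u^4 - 11*u^3 + 47*u^2 + 14*u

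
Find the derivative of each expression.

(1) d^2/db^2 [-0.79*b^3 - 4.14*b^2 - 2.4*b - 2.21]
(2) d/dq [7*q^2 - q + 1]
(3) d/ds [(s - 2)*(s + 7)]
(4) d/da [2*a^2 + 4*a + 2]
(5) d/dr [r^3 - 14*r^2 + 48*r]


(1) = -4.74*b - 8.28
(2) = 14*q - 1
(3) = 2*s + 5
(4) = 4*a + 4
(5) = 3*r^2 - 28*r + 48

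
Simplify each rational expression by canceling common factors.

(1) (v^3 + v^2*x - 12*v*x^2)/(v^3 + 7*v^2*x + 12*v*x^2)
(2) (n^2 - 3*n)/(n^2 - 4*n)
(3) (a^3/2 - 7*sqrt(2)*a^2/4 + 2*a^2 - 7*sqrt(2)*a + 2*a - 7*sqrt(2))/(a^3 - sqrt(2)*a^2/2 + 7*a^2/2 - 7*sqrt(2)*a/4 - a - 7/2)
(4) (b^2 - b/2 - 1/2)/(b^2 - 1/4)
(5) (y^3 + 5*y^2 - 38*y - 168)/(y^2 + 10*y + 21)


(1) = (v - 3*x)/(v + 3*x)
(2) = (n - 3)/(n - 4)
(3) = (8*a^3 + a^2*(32 - 28*sqrt(2)) + a*(32 - 112*sqrt(2)) - 112*sqrt(2))/(16*a^3 + a^2*(56 - 8*sqrt(2)) + a*(-28*sqrt(2) - 16) - 56)
(4) = (2*b - 2)/(2*b - 1)
(5) = (y^2 - 2*y - 24)/(y + 3)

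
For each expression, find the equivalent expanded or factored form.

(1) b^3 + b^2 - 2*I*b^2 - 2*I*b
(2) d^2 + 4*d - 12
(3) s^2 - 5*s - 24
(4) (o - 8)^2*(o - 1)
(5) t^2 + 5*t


(1) = b*(b + 1)*(b - 2*I)
(2) = (d - 2)*(d + 6)
(3) = (s - 8)*(s + 3)
(4) = o^3 - 17*o^2 + 80*o - 64
(5) = t*(t + 5)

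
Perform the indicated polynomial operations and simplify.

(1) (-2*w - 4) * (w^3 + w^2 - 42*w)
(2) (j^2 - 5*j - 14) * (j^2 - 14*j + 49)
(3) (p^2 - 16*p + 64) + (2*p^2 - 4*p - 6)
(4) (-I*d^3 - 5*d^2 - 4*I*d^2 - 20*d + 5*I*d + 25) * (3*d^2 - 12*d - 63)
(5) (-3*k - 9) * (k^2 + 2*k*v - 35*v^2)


(1) = -2*w^4 - 6*w^3 + 80*w^2 + 168*w
(2) = j^4 - 19*j^3 + 105*j^2 - 49*j - 686
(3) = 3*p^2 - 20*p + 58
(4) = -3*I*d^5 - 15*d^4 + 126*I*d^3 + 630*d^2 + 192*I*d^2 + 960*d - 315*I*d - 1575
(5) = -3*k^3 - 6*k^2*v - 9*k^2 + 105*k*v^2 - 18*k*v + 315*v^2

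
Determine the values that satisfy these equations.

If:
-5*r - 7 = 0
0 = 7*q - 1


Then:
q = 1/7
r = -7/5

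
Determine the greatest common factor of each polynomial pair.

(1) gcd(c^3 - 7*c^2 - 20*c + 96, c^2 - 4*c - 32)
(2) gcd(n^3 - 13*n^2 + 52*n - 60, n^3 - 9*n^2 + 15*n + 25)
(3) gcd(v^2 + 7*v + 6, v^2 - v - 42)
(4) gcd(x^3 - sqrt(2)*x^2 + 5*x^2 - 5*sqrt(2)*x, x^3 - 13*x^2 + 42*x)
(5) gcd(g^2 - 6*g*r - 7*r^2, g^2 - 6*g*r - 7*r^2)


(1) = gcd((c - 8)*(c - 3)*(c + 4), (c - 8)*(c + 4)) = c^2 - 4*c - 32
(2) = n - 5
(3) = gcd((v + 1)*(v + 6), (v - 7)*(v + 6)) = v + 6
(4) = gcd(x*(x + 5)*(x - sqrt(2)), x*(x - 7)*(x - 6)) = x
(5) = gcd((g - 7*r)*(g + r), (g - 7*r)*(g + r)) = -g^2 + 6*g*r + 7*r^2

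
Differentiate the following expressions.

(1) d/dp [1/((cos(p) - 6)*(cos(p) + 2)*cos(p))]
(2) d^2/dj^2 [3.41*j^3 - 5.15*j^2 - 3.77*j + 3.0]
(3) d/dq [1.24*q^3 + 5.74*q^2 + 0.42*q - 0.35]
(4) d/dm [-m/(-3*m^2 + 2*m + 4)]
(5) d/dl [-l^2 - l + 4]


(1) = (3*sin(p) - 12*sin(p)/cos(p)^2 - 8*tan(p))/((cos(p) - 6)^2*(cos(p) + 2)^2)
(2) = 20.46*j - 10.3
(3) = 3.72*q^2 + 11.48*q + 0.42
(4) = (-3*m^2 - 4)/(9*m^4 - 12*m^3 - 20*m^2 + 16*m + 16)
(5) = -2*l - 1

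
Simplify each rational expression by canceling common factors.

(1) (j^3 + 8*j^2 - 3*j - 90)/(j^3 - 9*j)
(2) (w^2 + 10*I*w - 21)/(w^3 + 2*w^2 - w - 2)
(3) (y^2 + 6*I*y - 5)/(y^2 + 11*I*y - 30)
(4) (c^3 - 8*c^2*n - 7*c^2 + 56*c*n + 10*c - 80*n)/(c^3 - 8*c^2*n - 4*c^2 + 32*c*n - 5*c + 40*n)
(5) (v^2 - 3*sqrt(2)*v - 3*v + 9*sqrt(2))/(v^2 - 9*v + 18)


(1) = (j^2 + 11*j + 30)/(j^2 + 3*j)
(2) = (w^2 + 10*I*w - 21)/(w^3 + 2*w^2 - w - 2)
(3) = (y + I)/(y + 6*I)
(4) = (c - 2)/(c + 1)
(5) = (v - 3*sqrt(2))/(v - 6)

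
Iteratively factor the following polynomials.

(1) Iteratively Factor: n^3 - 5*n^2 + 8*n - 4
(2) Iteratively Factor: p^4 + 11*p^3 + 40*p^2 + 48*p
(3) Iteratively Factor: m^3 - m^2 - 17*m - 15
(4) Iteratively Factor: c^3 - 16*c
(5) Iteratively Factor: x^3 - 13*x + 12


(1) = (n - 1)*(n^2 - 4*n + 4) = (n - 2)*(n - 1)*(n - 2)
(2) = (p + 4)*(p^3 + 7*p^2 + 12*p) = (p + 4)^2*(p^2 + 3*p) = (p + 3)*(p + 4)^2*(p)
(3) = (m + 1)*(m^2 - 2*m - 15) = (m + 1)*(m + 3)*(m - 5)
(4) = (c - 4)*(c^2 + 4*c) = c*(c - 4)*(c + 4)
(5) = (x - 1)*(x^2 + x - 12) = (x - 3)*(x - 1)*(x + 4)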